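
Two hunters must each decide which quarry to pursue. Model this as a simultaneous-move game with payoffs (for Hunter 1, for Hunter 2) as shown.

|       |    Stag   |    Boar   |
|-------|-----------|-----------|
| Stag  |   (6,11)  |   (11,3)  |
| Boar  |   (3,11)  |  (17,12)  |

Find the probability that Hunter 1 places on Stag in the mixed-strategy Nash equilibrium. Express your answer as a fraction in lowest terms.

Hunter 1's mix p on Stag must make Hunter 2 indifferent between Stag and Boar.
Hunter 2's payoff from Stag: 11p + 11(1−p). From Boar: 3p + 12(1−p).
Set equal: 8p = 1(1−p) → p = 1/9.

1/9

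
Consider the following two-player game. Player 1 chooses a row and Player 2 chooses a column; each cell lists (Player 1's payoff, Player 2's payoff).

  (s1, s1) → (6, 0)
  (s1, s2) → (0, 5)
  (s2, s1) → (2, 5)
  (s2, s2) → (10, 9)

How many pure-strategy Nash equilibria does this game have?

Both s2: Player 1 gets 10 (best alternative 0); Player 2 gets 9 (best alternative 5). Neither deviates — NE.
Both s1 is not a NE: Player 2 would switch to s2 (5 > 0).
No other cell survives both best-response checks, so there is 1 pure NE.

1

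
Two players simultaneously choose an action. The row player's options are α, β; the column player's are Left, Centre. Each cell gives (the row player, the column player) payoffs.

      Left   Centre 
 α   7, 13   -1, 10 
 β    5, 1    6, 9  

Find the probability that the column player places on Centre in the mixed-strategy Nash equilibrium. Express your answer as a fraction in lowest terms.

The column player's mix q on Left must make the row player indifferent between α and β.
The row player's payoff from α: 7q + (-1)(1−q). From β: 5q + 6(1−q).
Set equal: 2q = 7(1−q) → q = 7/9.
Probability on Centre is 1 − 7/9 = 2/9.

2/9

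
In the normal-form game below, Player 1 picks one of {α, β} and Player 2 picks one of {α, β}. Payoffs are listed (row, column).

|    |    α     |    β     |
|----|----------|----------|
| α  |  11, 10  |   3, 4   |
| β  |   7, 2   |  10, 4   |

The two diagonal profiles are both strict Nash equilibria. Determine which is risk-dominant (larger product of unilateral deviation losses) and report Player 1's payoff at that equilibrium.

11

At both α: Player 1 loses 11 − 7 = 4 by deviating; Player 2 loses 10 − 4 = 6. Product = 4·6 = 24.
At both β: Player 1 loses 10 − 3 = 7 by deviating; Player 2 loses 4 − 2 = 2. Product = 7·2 = 14.
24 > 14, so both α is risk-dominant. Player 1's payoff there is 11.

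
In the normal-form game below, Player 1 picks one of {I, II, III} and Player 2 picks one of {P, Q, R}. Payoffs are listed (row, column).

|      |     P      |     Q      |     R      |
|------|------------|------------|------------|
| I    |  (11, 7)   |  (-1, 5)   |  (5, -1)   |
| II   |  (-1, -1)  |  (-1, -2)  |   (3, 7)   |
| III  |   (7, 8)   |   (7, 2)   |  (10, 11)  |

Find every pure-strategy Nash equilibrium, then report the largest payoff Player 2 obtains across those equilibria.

(I, P) is a pure NE (Player 1: 11 ≥ 7; Player 2: 7 ≥ 5). Player 2 gets 7.
(III, R) is a pure NE (Player 1: 10 ≥ 5; Player 2: 11 ≥ 8). Player 2 gets 11.
Every other cell has a profitable deviation for at least one player. Highest of {7, 11} is 11.

11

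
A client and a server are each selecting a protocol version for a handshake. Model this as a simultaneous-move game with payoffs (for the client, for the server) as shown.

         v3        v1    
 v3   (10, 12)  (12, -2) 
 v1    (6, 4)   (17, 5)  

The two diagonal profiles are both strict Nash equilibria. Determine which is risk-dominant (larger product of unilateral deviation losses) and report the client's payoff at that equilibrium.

10

At both v3: the client loses 10 − 6 = 4 by deviating; the server loses 12 − (-2) = 14. Product = 4·14 = 56.
At both v1: the client loses 17 − 12 = 5 by deviating; the server loses 5 − 4 = 1. Product = 5·1 = 5.
56 > 5, so both v3 is risk-dominant. The client's payoff there is 10.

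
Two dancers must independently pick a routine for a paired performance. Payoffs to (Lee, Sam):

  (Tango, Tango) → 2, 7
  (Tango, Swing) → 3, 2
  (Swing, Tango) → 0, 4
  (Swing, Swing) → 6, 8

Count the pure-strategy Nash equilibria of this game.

2

Both Tango: Lee gets 2 (best alternative 0); Sam gets 7 (best alternative 2). Neither deviates — NE.
Both Swing: Lee gets 6 (best alternative 3); Sam gets 8 (best alternative 4). Neither deviates — NE.
(Tango, Swing) is not a NE: Lee would switch to Swing (6 > 3).
No other cell survives both best-response checks, so there are 2 pure NE.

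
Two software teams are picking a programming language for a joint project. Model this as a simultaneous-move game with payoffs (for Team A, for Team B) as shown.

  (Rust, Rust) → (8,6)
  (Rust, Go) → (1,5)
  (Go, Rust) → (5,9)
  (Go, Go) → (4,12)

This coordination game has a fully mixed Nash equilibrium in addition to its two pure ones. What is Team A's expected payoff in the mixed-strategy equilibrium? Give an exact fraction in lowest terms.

Team B mixes with probability q on Rust, chosen so Team A is indifferent: 8q + 1(1−q) = 5q + 4(1−q) gives q = 1/2.
Team A's expected payoff (from either row, since indifferent) is 8·1/2 + 1·1/2 = 9/2.

9/2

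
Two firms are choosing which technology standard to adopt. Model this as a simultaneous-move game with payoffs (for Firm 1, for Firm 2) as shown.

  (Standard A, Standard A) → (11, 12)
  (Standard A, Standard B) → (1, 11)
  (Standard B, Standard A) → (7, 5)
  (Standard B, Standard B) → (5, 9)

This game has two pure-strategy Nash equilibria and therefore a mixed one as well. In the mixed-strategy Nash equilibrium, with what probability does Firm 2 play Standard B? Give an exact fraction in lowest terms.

Firm 2's mix q on Standard A must make Firm 1 indifferent between Standard A and Standard B.
Firm 1's payoff from Standard A: 11q + 1(1−q). From Standard B: 7q + 5(1−q).
Set equal: 4q = 4(1−q) → q = 4/8 = 1/2.
Probability on Standard B is 1 − 1/2 = 1/2.

1/2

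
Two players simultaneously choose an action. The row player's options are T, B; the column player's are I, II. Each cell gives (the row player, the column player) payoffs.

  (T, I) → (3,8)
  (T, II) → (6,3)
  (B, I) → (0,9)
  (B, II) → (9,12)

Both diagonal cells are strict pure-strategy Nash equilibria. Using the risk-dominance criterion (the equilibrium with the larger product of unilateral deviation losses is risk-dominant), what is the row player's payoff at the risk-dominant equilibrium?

At (T, I): the row player loses 3 − 0 = 3 by deviating; the column player loses 8 − 3 = 5. Product = 3·5 = 15.
At (B, II): the row player loses 9 − 6 = 3 by deviating; the column player loses 12 − 9 = 3. Product = 3·3 = 9.
15 > 9, so (T, I) is risk-dominant. The row player's payoff there is 3.

3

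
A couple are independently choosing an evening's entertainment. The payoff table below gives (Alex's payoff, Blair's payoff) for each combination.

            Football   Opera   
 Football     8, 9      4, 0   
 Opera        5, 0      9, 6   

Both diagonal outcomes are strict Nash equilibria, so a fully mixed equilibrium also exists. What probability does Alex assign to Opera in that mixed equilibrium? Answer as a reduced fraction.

3/5

Alex's mix p on Football must make Blair indifferent between Football and Opera.
Blair's payoff from Football: 9p + 0(1−p). From Opera: 0p + 6(1−p).
Set equal: 9p = 6(1−p) → p = 6/15 = 2/5.
Probability on Opera is 1 − 2/5 = 3/5.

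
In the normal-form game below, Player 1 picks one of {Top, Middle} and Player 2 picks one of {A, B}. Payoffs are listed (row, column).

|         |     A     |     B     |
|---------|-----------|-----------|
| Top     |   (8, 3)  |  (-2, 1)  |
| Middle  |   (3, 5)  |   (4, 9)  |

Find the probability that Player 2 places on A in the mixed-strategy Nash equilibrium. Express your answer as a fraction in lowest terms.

Player 2's mix q on A must make Player 1 indifferent between Top and Middle.
Player 1's payoff from Top: 8q + (-2)(1−q). From Middle: 3q + 4(1−q).
Set equal: 5q = 6(1−q) → q = 6/11.

6/11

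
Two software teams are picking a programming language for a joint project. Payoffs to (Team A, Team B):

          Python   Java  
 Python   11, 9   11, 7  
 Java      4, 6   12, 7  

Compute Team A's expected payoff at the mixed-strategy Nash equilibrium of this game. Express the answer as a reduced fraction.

Team B mixes with probability q on Python, chosen so Team A is indifferent: 11q + 11(1−q) = 4q + 12(1−q) gives q = 1/8.
Team A's expected payoff (from either row, since indifferent) is 11·1/8 + 11·7/8 = 11.

11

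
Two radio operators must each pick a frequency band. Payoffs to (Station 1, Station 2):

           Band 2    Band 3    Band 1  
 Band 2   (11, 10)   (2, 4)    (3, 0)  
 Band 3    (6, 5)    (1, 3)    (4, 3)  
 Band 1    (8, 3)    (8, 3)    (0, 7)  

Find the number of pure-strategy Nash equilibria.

1

Both Band 2: Station 1 gets 11 (best alternative 8); Station 2 gets 10 (best alternative 4). Neither deviates — NE.
Both Band 1 is not a NE: Station 1 would switch to Band 3 (4 > 0).
No other cell survives both best-response checks, so there is 1 pure NE.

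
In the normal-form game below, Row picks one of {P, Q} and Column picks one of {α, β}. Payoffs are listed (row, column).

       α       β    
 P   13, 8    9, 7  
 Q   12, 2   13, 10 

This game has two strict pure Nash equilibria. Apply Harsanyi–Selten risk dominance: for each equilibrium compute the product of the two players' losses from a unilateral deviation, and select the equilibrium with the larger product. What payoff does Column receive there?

10

At (P, α): Row loses 13 − 12 = 1 by deviating; Column loses 8 − 7 = 1. Product = 1·1 = 1.
At (Q, β): Row loses 13 − 9 = 4 by deviating; Column loses 10 − 2 = 8. Product = 4·8 = 32.
32 > 1, so (Q, β) is risk-dominant. Column's payoff there is 10.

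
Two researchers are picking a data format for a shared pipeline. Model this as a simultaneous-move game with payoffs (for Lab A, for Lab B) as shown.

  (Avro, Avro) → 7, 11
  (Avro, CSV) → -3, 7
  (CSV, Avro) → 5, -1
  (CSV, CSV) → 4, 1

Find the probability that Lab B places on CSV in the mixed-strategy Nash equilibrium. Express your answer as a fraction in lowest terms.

Lab B's mix q on Avro must make Lab A indifferent between Avro and CSV.
Lab A's payoff from Avro: 7q + (-3)(1−q). From CSV: 5q + 4(1−q).
Set equal: 2q = 7(1−q) → q = 7/9.
Probability on CSV is 1 − 7/9 = 2/9.

2/9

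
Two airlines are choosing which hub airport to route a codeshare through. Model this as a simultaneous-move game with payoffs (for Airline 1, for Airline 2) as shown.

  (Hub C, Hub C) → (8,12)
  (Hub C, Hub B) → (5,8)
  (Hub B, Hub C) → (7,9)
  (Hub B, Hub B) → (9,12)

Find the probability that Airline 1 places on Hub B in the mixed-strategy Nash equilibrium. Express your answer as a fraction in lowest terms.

4/7

Airline 1's mix p on Hub C must make Airline 2 indifferent between Hub C and Hub B.
Airline 2's payoff from Hub C: 12p + 9(1−p). From Hub B: 8p + 12(1−p).
Set equal: 4p = 3(1−p) → p = 3/7.
Probability on Hub B is 1 − 3/7 = 4/7.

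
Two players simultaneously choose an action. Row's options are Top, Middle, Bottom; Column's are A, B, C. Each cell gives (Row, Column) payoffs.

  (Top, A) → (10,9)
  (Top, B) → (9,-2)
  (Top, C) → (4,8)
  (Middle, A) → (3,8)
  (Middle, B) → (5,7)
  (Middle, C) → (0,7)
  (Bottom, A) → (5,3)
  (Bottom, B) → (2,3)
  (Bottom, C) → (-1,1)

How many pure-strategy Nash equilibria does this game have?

1

(Top, A): Row gets 10 (best alternative 5); Column gets 9 (best alternative 8). Neither deviates — NE.
(Middle, B) is not a NE: Row would switch to Top (9 > 5).
No other cell survives both best-response checks, so there is 1 pure NE.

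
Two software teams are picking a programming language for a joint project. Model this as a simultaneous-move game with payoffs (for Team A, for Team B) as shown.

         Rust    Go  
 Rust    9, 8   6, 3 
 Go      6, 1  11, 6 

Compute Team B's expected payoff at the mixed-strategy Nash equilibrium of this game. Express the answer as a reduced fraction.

9/2

Team A mixes with probability p on Rust, chosen so Team B is indifferent: 8p + 1(1−p) = 3p + 6(1−p) gives p = 1/2.
Team B's expected payoff is 8·1/2 + 1·1/2 = 9/2.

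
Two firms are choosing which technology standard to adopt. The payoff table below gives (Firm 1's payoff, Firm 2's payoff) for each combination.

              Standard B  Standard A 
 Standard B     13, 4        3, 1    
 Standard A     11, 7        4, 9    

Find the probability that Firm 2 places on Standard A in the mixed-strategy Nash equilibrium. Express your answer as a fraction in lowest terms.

2/3

Firm 2's mix q on Standard B must make Firm 1 indifferent between Standard B and Standard A.
Firm 1's payoff from Standard B: 13q + 3(1−q). From Standard A: 11q + 4(1−q).
Set equal: 2q = 1(1−q) → q = 1/3.
Probability on Standard A is 1 − 1/3 = 2/3.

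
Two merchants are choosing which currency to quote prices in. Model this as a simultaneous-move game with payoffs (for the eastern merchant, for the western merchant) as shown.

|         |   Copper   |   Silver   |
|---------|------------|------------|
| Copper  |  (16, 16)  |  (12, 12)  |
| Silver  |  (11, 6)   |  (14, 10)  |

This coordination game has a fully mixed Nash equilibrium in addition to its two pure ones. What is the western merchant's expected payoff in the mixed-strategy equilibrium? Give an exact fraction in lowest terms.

The eastern merchant mixes with probability p on Copper, chosen so the western merchant is indifferent: 16p + 6(1−p) = 12p + 10(1−p) gives p = 1/2.
The western merchant's expected payoff is 16·1/2 + 6·1/2 = 11.

11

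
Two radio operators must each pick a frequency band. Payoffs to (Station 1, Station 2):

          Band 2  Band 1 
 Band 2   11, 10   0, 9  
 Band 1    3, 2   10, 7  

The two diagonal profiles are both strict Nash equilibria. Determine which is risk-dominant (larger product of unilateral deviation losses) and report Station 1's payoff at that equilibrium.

10

At both Band 2: Station 1 loses 11 − 3 = 8 by deviating; Station 2 loses 10 − 9 = 1. Product = 8·1 = 8.
At both Band 1: Station 1 loses 10 − 0 = 10 by deviating; Station 2 loses 7 − 2 = 5. Product = 10·5 = 50.
50 > 8, so both Band 1 is risk-dominant. Station 1's payoff there is 10.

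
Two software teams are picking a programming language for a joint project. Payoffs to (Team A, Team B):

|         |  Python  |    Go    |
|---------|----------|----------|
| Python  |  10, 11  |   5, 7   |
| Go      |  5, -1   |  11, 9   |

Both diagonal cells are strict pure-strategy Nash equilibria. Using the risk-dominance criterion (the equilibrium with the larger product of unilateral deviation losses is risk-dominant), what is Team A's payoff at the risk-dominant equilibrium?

At both Python: Team A loses 10 − 5 = 5 by deviating; Team B loses 11 − 7 = 4. Product = 5·4 = 20.
At both Go: Team A loses 11 − 5 = 6 by deviating; Team B loses 9 − (-1) = 10. Product = 6·10 = 60.
60 > 20, so both Go is risk-dominant. Team A's payoff there is 11.

11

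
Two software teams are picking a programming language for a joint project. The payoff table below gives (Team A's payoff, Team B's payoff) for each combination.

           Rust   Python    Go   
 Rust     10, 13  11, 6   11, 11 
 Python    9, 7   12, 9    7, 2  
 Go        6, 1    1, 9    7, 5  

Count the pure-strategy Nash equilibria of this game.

2

Both Rust: Team A gets 10 (best alternative 9); Team B gets 13 (best alternative 11). Neither deviates — NE.
Both Python: Team A gets 12 (best alternative 11); Team B gets 9 (best alternative 7). Neither deviates — NE.
Both Go is not a NE: Team A would switch to Rust (11 > 7).
No other cell survives both best-response checks, so there are 2 pure NE.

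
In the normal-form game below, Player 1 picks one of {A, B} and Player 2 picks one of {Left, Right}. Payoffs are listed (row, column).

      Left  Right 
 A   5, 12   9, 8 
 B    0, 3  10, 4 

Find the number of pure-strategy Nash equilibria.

2

(A, Left): Player 1 gets 5 (best alternative 0); Player 2 gets 12 (best alternative 8). Neither deviates — NE.
(B, Right): Player 1 gets 10 (best alternative 9); Player 2 gets 4 (best alternative 3). Neither deviates — NE.
(A, Right) is not a NE: Player 1 would switch to B (10 > 9).
No other cell survives both best-response checks, so there are 2 pure NE.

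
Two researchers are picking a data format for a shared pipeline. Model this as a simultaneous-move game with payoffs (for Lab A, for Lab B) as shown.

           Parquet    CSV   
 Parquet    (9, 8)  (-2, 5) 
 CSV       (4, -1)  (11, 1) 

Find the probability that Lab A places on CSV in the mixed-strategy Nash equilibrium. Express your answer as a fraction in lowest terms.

3/5

Lab A's mix p on Parquet must make Lab B indifferent between Parquet and CSV.
Lab B's payoff from Parquet: 8p + (-1)(1−p). From CSV: 5p + 1(1−p).
Set equal: 3p = 2(1−p) → p = 2/5.
Probability on CSV is 1 − 2/5 = 3/5.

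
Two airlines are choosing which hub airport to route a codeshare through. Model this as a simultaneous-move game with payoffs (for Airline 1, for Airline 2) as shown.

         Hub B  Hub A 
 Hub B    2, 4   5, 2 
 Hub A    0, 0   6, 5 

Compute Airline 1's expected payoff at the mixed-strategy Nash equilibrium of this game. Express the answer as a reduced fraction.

4

Airline 2 mixes with probability q on Hub B, chosen so Airline 1 is indifferent: 2q + 5(1−q) = 0q + 6(1−q) gives q = 1/3.
Airline 1's expected payoff (from either row, since indifferent) is 2·1/3 + 5·2/3 = 4.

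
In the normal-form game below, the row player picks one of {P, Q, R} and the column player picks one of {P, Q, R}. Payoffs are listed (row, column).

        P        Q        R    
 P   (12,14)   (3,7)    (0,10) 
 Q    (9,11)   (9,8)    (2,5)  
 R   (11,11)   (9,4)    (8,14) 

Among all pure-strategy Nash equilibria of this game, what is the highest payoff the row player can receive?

12

Both P is a pure NE (the row player: 12 ≥ 11; the column player: 14 ≥ 10). The row player gets 12.
Both R is a pure NE (the row player: 8 ≥ 2; the column player: 14 ≥ 11). The row player gets 8.
Every other cell has a profitable deviation for at least one player. Highest of {12, 8} is 12.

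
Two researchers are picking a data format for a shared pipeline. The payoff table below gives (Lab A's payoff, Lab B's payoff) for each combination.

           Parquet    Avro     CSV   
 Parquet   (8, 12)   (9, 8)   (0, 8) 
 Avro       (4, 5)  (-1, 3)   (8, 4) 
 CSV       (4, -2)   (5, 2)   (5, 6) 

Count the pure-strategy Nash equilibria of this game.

1

Both Parquet: Lab A gets 8 (best alternative 4); Lab B gets 12 (best alternative 8). Neither deviates — NE.
Both Avro is not a NE: Lab A would switch to Parquet (9 > -1).
No other cell survives both best-response checks, so there is 1 pure NE.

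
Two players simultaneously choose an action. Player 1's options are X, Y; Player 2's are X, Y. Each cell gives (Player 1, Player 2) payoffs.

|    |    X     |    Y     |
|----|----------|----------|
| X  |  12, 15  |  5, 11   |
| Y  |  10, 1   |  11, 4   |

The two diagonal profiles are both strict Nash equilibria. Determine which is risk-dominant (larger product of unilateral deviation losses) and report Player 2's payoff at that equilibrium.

4

At both X: Player 1 loses 12 − 10 = 2 by deviating; Player 2 loses 15 − 11 = 4. Product = 2·4 = 8.
At both Y: Player 1 loses 11 − 5 = 6 by deviating; Player 2 loses 4 − 1 = 3. Product = 6·3 = 18.
18 > 8, so both Y is risk-dominant. Player 2's payoff there is 4.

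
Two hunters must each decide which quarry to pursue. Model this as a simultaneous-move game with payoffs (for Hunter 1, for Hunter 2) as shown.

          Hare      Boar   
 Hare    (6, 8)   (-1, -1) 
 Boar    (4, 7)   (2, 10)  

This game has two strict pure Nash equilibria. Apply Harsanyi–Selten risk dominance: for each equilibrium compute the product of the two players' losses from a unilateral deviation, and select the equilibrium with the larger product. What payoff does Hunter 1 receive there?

At both Hare: Hunter 1 loses 6 − 4 = 2 by deviating; Hunter 2 loses 8 − (-1) = 9. Product = 2·9 = 18.
At both Boar: Hunter 1 loses 2 − (-1) = 3 by deviating; Hunter 2 loses 10 − 7 = 3. Product = 3·3 = 9.
18 > 9, so both Hare is risk-dominant. Hunter 1's payoff there is 6.

6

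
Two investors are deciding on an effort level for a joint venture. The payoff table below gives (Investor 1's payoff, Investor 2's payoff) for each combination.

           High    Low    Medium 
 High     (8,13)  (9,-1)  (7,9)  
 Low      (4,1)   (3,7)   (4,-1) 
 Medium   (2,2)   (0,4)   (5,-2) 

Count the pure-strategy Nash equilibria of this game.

1

Both High: Investor 1 gets 8 (best alternative 4); Investor 2 gets 13 (best alternative 9). Neither deviates — NE.
Both Medium is not a NE: Investor 1 would switch to High (7 > 5).
No other cell survives both best-response checks, so there is 1 pure NE.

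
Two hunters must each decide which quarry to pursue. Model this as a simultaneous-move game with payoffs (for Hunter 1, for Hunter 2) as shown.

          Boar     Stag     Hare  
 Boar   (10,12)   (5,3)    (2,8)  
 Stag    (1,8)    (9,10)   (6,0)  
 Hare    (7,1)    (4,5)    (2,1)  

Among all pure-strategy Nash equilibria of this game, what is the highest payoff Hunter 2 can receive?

Both Boar is a pure NE (Hunter 1: 10 ≥ 7; Hunter 2: 12 ≥ 8). Hunter 2 gets 12.
Both Stag is a pure NE (Hunter 1: 9 ≥ 5; Hunter 2: 10 ≥ 8). Hunter 2 gets 10.
Every other cell has a profitable deviation for at least one player. Highest of {12, 10} is 12.

12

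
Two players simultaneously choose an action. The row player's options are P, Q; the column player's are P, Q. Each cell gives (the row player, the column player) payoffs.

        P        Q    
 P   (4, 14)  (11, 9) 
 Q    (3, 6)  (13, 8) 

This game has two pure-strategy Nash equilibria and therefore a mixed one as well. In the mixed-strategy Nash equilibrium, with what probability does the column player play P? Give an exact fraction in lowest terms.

2/3

The column player's mix q on P must make the row player indifferent between P and Q.
The row player's payoff from P: 4q + 11(1−q). From Q: 3q + 13(1−q).
Set equal: 1q = 2(1−q) → q = 2/3.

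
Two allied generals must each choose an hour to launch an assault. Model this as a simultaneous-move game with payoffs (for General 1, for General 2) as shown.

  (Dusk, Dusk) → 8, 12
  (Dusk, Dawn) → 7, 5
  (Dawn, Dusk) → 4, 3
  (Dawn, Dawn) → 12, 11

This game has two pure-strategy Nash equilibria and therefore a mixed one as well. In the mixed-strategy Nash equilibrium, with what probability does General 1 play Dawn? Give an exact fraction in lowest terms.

7/15

General 1's mix p on Dusk must make General 2 indifferent between Dusk and Dawn.
General 2's payoff from Dusk: 12p + 3(1−p). From Dawn: 5p + 11(1−p).
Set equal: 7p = 8(1−p) → p = 8/15.
Probability on Dawn is 1 − 8/15 = 7/15.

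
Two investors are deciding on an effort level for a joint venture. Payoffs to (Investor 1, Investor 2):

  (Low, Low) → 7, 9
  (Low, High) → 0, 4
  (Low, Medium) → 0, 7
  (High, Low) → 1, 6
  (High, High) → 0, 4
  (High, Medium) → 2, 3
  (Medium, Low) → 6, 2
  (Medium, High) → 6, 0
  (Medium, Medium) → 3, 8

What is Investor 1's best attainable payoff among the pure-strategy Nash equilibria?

Both Low is a pure NE (Investor 1: 7 ≥ 6; Investor 2: 9 ≥ 7). Investor 1 gets 7.
Both Medium is a pure NE (Investor 1: 3 ≥ 2; Investor 2: 8 ≥ 2). Investor 1 gets 3.
Every other cell has a profitable deviation for at least one player. Highest of {7, 3} is 7.

7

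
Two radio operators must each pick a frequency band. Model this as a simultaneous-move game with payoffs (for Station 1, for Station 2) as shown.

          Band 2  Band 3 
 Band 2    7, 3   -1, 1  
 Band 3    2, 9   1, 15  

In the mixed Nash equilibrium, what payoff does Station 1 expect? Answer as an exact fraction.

9/7

Station 2 mixes with probability q on Band 2, chosen so Station 1 is indifferent: 7q + (-1)(1−q) = 2q + 1(1−q) gives q = 2/7.
Station 1's expected payoff (from either row, since indifferent) is 7·2/7 + (-1)·5/7 = 9/7.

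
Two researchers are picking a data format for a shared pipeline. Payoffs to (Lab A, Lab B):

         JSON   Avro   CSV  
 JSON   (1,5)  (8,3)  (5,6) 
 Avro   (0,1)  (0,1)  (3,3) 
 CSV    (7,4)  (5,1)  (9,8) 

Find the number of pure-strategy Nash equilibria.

1

Both CSV: Lab A gets 9 (best alternative 5); Lab B gets 8 (best alternative 4). Neither deviates — NE.
Both JSON is not a NE: Lab A would switch to CSV (7 > 1).
No other cell survives both best-response checks, so there is 1 pure NE.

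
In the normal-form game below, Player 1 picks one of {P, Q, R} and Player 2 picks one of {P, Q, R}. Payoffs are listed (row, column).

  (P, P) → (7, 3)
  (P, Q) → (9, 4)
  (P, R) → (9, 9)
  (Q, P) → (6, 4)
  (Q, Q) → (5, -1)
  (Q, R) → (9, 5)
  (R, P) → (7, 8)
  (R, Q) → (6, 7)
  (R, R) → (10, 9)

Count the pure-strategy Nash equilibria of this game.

Both R: Player 1 gets 10 (best alternative 9); Player 2 gets 9 (best alternative 8). Neither deviates — NE.
Both P is not a NE: Player 2 would switch to R (9 > 3).
No other cell survives both best-response checks, so there is 1 pure NE.

1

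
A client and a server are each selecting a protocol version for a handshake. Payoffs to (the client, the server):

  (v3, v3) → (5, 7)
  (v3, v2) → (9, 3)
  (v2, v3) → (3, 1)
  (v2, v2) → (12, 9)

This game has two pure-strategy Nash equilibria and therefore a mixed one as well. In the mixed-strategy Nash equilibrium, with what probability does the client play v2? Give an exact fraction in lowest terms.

The client's mix p on v3 must make the server indifferent between v3 and v2.
The server's payoff from v3: 7p + 1(1−p). From v2: 3p + 9(1−p).
Set equal: 4p = 8(1−p) → p = 8/12 = 2/3.
Probability on v2 is 1 − 2/3 = 1/3.

1/3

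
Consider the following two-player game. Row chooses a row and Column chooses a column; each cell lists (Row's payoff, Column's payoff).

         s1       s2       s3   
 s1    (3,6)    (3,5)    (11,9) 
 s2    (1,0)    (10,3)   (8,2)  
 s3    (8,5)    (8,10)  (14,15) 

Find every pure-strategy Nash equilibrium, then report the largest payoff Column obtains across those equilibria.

15

Both s2 is a pure NE (Row: 10 ≥ 8; Column: 3 ≥ 2). Column gets 3.
Both s3 is a pure NE (Row: 14 ≥ 11; Column: 15 ≥ 10). Column gets 15.
Every other cell has a profitable deviation for at least one player. Highest of {3, 15} is 15.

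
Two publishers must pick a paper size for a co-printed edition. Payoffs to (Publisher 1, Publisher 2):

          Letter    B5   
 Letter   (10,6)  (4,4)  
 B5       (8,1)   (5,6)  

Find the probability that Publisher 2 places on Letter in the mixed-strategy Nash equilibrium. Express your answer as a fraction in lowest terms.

Publisher 2's mix q on Letter must make Publisher 1 indifferent between Letter and B5.
Publisher 1's payoff from Letter: 10q + 4(1−q). From B5: 8q + 5(1−q).
Set equal: 2q = 1(1−q) → q = 1/3.

1/3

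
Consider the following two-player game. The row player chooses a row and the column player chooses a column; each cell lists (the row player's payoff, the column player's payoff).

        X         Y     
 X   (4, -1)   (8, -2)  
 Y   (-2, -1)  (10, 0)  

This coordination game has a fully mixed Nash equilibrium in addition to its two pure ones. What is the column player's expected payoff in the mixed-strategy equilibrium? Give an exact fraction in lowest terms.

-1

The row player mixes with probability p on X, chosen so the column player is indifferent: (-1)p + (-1)(1−p) = (-2)p + 0(1−p) gives p = 1/2.
The column player's expected payoff is (-1)·1/2 + (-1)·1/2 = -1.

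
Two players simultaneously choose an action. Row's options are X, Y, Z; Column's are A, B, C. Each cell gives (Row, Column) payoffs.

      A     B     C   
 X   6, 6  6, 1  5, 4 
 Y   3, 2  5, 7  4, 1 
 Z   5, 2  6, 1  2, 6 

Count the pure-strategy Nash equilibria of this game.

1

(X, A): Row gets 6 (best alternative 5); Column gets 6 (best alternative 4). Neither deviates — NE.
(Y, B) is not a NE: Row would switch to X (6 > 5).
No other cell survives both best-response checks, so there is 1 pure NE.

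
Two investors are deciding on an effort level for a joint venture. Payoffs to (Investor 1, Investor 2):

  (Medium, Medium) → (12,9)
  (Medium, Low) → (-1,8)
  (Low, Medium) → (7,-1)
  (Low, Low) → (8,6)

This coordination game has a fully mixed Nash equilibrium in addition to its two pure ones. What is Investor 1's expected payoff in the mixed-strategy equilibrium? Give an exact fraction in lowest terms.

103/14

Investor 2 mixes with probability q on Medium, chosen so Investor 1 is indifferent: 12q + (-1)(1−q) = 7q + 8(1−q) gives q = 9/14.
Investor 1's expected payoff (from either row, since indifferent) is 12·9/14 + (-1)·5/14 = 103/14.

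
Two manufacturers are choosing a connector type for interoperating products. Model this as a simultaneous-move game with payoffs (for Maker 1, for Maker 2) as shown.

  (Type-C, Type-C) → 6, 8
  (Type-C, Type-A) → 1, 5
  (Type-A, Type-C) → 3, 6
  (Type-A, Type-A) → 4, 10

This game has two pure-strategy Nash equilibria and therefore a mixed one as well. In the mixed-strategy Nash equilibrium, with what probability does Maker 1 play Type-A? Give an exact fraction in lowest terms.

3/7

Maker 1's mix p on Type-C must make Maker 2 indifferent between Type-C and Type-A.
Maker 2's payoff from Type-C: 8p + 6(1−p). From Type-A: 5p + 10(1−p).
Set equal: 3p = 4(1−p) → p = 4/7.
Probability on Type-A is 1 − 4/7 = 3/7.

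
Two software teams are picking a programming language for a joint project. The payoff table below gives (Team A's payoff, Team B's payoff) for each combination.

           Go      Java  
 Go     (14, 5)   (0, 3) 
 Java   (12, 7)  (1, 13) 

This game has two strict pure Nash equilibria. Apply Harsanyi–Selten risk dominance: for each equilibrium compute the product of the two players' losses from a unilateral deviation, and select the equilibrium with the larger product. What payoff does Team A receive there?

At both Go: Team A loses 14 − 12 = 2 by deviating; Team B loses 5 − 3 = 2. Product = 2·2 = 4.
At both Java: Team A loses 1 − 0 = 1 by deviating; Team B loses 13 − 7 = 6. Product = 1·6 = 6.
6 > 4, so both Java is risk-dominant. Team A's payoff there is 1.

1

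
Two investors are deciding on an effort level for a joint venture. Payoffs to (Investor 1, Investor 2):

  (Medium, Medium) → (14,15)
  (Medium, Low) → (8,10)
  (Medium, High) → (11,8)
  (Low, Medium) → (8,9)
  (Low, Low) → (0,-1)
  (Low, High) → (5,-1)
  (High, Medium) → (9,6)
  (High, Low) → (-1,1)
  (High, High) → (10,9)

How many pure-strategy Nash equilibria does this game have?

Both Medium: Investor 1 gets 14 (best alternative 9); Investor 2 gets 15 (best alternative 10). Neither deviates — NE.
Both High is not a NE: Investor 1 would switch to Medium (11 > 10).
No other cell survives both best-response checks, so there is 1 pure NE.

1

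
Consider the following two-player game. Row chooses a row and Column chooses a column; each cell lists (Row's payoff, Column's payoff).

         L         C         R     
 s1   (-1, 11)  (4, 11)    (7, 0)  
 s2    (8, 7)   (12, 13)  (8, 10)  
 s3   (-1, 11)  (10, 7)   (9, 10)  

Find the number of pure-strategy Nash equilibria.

1

(s2, C): Row gets 12 (best alternative 10); Column gets 13 (best alternative 10). Neither deviates — NE.
(s1, L) is not a NE: Row would switch to s2 (8 > -1).
No other cell survives both best-response checks, so there is 1 pure NE.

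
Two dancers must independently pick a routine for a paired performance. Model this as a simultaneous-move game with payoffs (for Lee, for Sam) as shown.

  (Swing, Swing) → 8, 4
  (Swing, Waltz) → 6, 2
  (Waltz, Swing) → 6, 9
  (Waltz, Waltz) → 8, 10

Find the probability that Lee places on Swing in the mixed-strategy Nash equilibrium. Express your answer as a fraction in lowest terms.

1/3

Lee's mix p on Swing must make Sam indifferent between Swing and Waltz.
Sam's payoff from Swing: 4p + 9(1−p). From Waltz: 2p + 10(1−p).
Set equal: 2p = 1(1−p) → p = 1/3.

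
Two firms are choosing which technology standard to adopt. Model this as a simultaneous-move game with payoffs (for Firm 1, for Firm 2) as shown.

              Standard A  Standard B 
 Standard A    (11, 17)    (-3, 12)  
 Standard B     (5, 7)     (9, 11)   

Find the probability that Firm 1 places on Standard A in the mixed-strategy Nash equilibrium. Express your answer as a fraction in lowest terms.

Firm 1's mix p on Standard A must make Firm 2 indifferent between Standard A and Standard B.
Firm 2's payoff from Standard A: 17p + 7(1−p). From Standard B: 12p + 11(1−p).
Set equal: 5p = 4(1−p) → p = 4/9.

4/9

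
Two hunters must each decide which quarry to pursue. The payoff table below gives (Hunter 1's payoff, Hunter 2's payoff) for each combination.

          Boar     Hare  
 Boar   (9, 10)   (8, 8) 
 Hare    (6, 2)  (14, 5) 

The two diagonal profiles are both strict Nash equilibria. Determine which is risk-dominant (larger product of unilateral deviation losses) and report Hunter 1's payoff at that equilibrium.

At both Boar: Hunter 1 loses 9 − 6 = 3 by deviating; Hunter 2 loses 10 − 8 = 2. Product = 3·2 = 6.
At both Hare: Hunter 1 loses 14 − 8 = 6 by deviating; Hunter 2 loses 5 − 2 = 3. Product = 6·3 = 18.
18 > 6, so both Hare is risk-dominant. Hunter 1's payoff there is 14.

14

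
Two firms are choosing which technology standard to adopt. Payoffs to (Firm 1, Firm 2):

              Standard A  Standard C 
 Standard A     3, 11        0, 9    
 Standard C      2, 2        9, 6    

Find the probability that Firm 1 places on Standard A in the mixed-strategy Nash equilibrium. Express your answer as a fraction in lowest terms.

Firm 1's mix p on Standard A must make Firm 2 indifferent between Standard A and Standard C.
Firm 2's payoff from Standard A: 11p + 2(1−p). From Standard C: 9p + 6(1−p).
Set equal: 2p = 4(1−p) → p = 4/6 = 2/3.

2/3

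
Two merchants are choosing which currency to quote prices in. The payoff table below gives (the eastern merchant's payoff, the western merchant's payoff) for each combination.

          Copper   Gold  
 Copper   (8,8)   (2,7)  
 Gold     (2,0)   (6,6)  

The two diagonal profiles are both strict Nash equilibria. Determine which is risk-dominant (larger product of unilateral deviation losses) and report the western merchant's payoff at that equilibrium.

At both Copper: the eastern merchant loses 8 − 2 = 6 by deviating; the western merchant loses 8 − 7 = 1. Product = 6·1 = 6.
At both Gold: the eastern merchant loses 6 − 2 = 4 by deviating; the western merchant loses 6 − 0 = 6. Product = 4·6 = 24.
24 > 6, so both Gold is risk-dominant. The western merchant's payoff there is 6.

6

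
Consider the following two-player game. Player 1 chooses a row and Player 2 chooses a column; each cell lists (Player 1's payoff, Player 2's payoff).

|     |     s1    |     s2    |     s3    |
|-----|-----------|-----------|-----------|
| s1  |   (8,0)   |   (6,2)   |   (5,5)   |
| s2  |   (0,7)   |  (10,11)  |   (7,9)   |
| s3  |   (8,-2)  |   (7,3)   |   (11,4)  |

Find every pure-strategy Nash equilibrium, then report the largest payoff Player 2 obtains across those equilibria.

Both s2 is a pure NE (Player 1: 10 ≥ 7; Player 2: 11 ≥ 9). Player 2 gets 11.
Both s3 is a pure NE (Player 1: 11 ≥ 7; Player 2: 4 ≥ 3). Player 2 gets 4.
Every other cell has a profitable deviation for at least one player. Highest of {11, 4} is 11.

11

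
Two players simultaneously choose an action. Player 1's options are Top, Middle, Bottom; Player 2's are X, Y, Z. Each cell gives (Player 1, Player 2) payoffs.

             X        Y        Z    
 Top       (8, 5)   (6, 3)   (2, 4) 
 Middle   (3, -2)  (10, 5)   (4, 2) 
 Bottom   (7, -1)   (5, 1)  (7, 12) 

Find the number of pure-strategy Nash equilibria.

3

(Top, X): Player 1 gets 8 (best alternative 7); Player 2 gets 5 (best alternative 4). Neither deviates — NE.
(Middle, Y): Player 1 gets 10 (best alternative 6); Player 2 gets 5 (best alternative 2). Neither deviates — NE.
(Bottom, Z): Player 1 gets 7 (best alternative 4); Player 2 gets 12 (best alternative 1). Neither deviates — NE.
(Top, Z) is not a NE: Player 1 would switch to Bottom (7 > 2).
No other cell survives both best-response checks, so there are 3 pure NE.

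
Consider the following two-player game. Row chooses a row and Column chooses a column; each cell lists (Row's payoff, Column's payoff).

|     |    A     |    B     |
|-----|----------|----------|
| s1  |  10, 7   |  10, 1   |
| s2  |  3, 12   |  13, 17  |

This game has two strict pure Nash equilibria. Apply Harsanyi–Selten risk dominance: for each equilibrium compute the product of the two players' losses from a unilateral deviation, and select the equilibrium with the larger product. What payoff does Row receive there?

10

At (s1, A): Row loses 10 − 3 = 7 by deviating; Column loses 7 − 1 = 6. Product = 7·6 = 42.
At (s2, B): Row loses 13 − 10 = 3 by deviating; Column loses 17 − 12 = 5. Product = 3·5 = 15.
42 > 15, so (s1, A) is risk-dominant. Row's payoff there is 10.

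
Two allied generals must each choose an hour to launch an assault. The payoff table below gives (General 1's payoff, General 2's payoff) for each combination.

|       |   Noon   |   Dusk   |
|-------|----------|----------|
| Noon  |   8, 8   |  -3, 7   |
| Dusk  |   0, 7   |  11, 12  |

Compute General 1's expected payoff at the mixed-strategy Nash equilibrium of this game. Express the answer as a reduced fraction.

4

General 2 mixes with probability q on Noon, chosen so General 1 is indifferent: 8q + (-3)(1−q) = 0q + 11(1−q) gives q = 7/11.
General 1's expected payoff (from either row, since indifferent) is 8·7/11 + (-3)·4/11 = 4.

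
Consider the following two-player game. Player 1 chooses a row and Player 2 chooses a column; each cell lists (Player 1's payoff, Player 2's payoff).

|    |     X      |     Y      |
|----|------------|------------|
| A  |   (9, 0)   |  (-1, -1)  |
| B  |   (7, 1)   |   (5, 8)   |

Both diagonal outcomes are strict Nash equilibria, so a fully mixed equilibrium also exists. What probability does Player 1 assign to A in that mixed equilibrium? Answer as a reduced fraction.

7/8

Player 1's mix p on A must make Player 2 indifferent between X and Y.
Player 2's payoff from X: 0p + 1(1−p). From Y: (-1)p + 8(1−p).
Set equal: 1p = 7(1−p) → p = 7/8.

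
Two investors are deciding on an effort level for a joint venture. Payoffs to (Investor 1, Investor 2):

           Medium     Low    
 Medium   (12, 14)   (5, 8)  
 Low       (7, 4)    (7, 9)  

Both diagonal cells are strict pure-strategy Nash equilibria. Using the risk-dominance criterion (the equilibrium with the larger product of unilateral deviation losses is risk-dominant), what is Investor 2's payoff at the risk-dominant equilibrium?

14

At both Medium: Investor 1 loses 12 − 7 = 5 by deviating; Investor 2 loses 14 − 8 = 6. Product = 5·6 = 30.
At both Low: Investor 1 loses 7 − 5 = 2 by deviating; Investor 2 loses 9 − 4 = 5. Product = 2·5 = 10.
30 > 10, so both Medium is risk-dominant. Investor 2's payoff there is 14.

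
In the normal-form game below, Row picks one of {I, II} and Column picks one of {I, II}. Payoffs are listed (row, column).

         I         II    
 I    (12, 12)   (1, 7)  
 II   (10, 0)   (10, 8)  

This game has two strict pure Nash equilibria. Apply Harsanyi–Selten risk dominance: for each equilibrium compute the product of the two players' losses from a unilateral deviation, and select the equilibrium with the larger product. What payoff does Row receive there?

10

At both I: Row loses 12 − 10 = 2 by deviating; Column loses 12 − 7 = 5. Product = 2·5 = 10.
At both II: Row loses 10 − 1 = 9 by deviating; Column loses 8 − 0 = 8. Product = 9·8 = 72.
72 > 10, so both II is risk-dominant. Row's payoff there is 10.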